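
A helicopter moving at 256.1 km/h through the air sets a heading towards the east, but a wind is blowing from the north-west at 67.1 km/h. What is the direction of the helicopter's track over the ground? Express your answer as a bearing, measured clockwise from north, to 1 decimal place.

Taking east as x and north as y: velocity relative to the air = (256.100, 0.000) km/h; the air relative to ground = (47.447, -47.447) km/h.
Velocity relative to ground = (256.100, 0.000) + (47.447, -47.447) = (303.547, -47.447) km/h.
Bearing = atan2(303.55, -47.45) = 98.88° clockwise from north.

098.9°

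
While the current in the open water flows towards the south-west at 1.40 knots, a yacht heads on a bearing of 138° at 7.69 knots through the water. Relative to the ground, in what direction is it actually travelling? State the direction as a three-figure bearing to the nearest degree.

148°

Taking east as x and north as y: velocity relative to the water = (5.146, -5.715) knots; the water relative to ground = (-0.990, -0.990) knots.
Velocity relative to ground = (5.146, -5.715) + (-0.990, -0.990) = (4.156, -6.705) knots.
Bearing = atan2(4.16, -6.70) = 148.21° clockwise from north.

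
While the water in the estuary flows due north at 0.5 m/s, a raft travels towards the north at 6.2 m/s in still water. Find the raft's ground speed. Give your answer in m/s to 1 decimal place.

6.7 m/s

Taking east as x and north as y: velocity relative to the water = (0.000, 6.200) m/s; the water relative to ground = (0.000, 0.500) m/s.
Velocity relative to ground = (0.000, 6.200) + (0.000, 0.500) = (0.000, 6.700) m/s.
Speed = |(0.000, 6.700)| = 6.700 m/s.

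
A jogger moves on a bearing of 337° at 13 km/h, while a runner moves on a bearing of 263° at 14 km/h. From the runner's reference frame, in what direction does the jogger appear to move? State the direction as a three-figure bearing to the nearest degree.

Taking east as x and north as y: jogger velocity = (-5.080, 11.967) km/h; runner velocity = (-13.896, -1.706) km/h.
Velocity of jogger relative to runner = (-5.080, 11.967) − (-13.896, -1.706) = (8.816, 13.673) km/h.
Bearing = atan2(8.82, 13.67) = 32.81° clockwise from north.

033°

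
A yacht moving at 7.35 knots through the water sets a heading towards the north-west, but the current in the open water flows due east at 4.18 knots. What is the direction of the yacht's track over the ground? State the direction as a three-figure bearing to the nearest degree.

349°

Taking east as x and north as y: velocity relative to the water = (-5.197, 5.197) knots; the water relative to ground = (4.180, 0.000) knots.
Velocity relative to ground = (-5.197, 5.197) + (4.180, 0.000) = (-1.017, 5.197) knots.
Bearing = atan2(-1.02, 5.20) = 348.93° clockwise from north.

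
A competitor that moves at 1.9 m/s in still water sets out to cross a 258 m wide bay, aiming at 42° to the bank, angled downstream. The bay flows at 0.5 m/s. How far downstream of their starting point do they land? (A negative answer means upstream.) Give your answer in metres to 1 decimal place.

Perpendicular speed = 1.271 m/s; crossing time = 258 / 1.271 = 202.934 s.
Net downstream speed = 1.912 m/s.
Drift = 1.912 × 202.934 = 388.005 m (downstream).

388.0 m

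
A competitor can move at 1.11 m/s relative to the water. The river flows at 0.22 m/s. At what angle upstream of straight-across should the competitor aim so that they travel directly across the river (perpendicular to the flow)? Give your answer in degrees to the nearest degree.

To cancel the current, the upstream component of the competitor's velocity must equal the flow: 1.11 sin θ = 0.22.
sin θ = 0.22 / 1.11 = 0.1982.
θ = arcsin(0.1982) = 11.432°.

11°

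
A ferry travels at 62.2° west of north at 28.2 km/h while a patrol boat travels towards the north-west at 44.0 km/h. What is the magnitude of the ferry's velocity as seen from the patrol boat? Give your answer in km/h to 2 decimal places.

Taking east as x and north as y: ferry velocity = (-24.945, 13.152) km/h; patrol boat velocity = (-31.113, 31.113) km/h.
Velocity of ferry relative to patrol boat = (-24.945, 13.152) − (-31.113, 31.113) = (6.168, -17.961) km/h.
Magnitude = |(6.168, -17.961)| = 18.990 km/h.

18.99 km/h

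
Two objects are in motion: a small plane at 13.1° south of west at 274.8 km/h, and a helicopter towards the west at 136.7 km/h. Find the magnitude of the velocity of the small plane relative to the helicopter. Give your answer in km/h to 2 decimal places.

145.01 km/h

Taking east as x and north as y: small plane velocity = (-267.649, -62.284) km/h; helicopter velocity = (-136.700, 0.000) km/h.
Velocity of small plane relative to helicopter = (-267.649, -62.284) − (-136.700, 0.000) = (-130.949, -62.284) km/h.
Magnitude = |(-130.949, -62.284)| = 145.006 km/h.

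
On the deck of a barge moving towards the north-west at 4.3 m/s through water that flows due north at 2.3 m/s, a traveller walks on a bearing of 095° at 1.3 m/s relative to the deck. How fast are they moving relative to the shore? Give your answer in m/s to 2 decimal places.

5.51 m/s

In east/north components (m/s): traveller relative to barge = (1.295, -0.113); barge relative to water = (-3.041, 3.041); water relative to ground = (0.000, 2.300).
Sum = (-1.746, 5.227) m/s.
Speed = |(-1.746, 5.227)| = 5.511 m/s.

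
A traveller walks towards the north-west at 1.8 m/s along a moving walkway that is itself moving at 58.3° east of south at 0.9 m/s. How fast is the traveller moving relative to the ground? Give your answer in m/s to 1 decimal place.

Taking east as x and north as y: moving walkway velocity = (0.766, -0.473) m/s; traveller velocity relative to moving walkway = (-1.273, 1.273) m/s.
Velocity relative to ground = (0.766, -0.473) + (-1.273, 1.273) = (-0.507, 0.800) m/s.
Speed = |(-0.507, 0.800)| = 0.947 m/s.

0.9 m/s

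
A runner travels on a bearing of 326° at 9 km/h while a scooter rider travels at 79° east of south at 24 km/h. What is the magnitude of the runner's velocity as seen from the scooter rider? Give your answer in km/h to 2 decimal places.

Taking east as x and north as y: runner velocity = (-5.033, 7.461) km/h; scooter rider velocity = (23.559, -4.579) km/h.
Velocity of runner relative to scooter rider = (-5.033, 7.461) − (23.559, -4.579) = (-28.592, 12.041) km/h.
Magnitude = |(-28.592, 12.041)| = 31.024 km/h.

31.02 km/h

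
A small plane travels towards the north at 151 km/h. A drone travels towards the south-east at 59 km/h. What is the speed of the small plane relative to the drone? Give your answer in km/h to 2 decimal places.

197.18 km/h

Taking east as x and north as y: small plane velocity = (0.000, 151.000) km/h; drone velocity = (41.719, -41.719) km/h.
Velocity of small plane relative to drone = (0.000, 151.000) − (41.719, -41.719) = (-41.719, 192.719) km/h.
Magnitude = |(-41.719, 192.719)| = 197.183 km/h.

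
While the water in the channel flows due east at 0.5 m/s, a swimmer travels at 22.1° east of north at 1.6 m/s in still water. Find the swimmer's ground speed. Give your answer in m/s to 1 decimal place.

1.8 m/s

Taking east as x and north as y: velocity relative to the water = (0.602, 1.482) m/s; the water relative to ground = (0.500, 0.000) m/s.
Velocity relative to ground = (0.602, 1.482) + (0.500, 0.000) = (1.102, 1.482) m/s.
Speed = |(1.102, 1.482)| = 1.847 m/s.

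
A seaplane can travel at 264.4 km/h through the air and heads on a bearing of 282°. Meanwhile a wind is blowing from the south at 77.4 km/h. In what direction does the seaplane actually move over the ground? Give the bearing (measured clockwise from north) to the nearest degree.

297°

Taking east as x and north as y: velocity relative to the air = (-258.622, 54.972) km/h; the air relative to ground = (0.000, 77.400) km/h.
Velocity relative to ground = (-258.622, 54.972) + (0.000, 77.400) = (-258.622, 132.372) km/h.
Bearing = atan2(-258.62, 132.37) = 297.10° clockwise from north.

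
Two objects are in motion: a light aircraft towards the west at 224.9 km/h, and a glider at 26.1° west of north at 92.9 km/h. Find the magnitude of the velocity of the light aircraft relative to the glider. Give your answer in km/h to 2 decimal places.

202.06 km/h

Taking east as x and north as y: light aircraft velocity = (-224.900, 0.000) km/h; glider velocity = (-40.870, 83.427) km/h.
Velocity of light aircraft relative to glider = (-224.900, 0.000) − (-40.870, 83.427) = (-184.030, -83.427) km/h.
Magnitude = |(-184.030, -83.427)| = 202.057 km/h.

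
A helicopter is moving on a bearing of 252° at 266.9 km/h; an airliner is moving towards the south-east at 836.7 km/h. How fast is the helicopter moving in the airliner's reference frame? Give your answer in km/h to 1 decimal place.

Taking east as x and north as y: helicopter velocity = (-253.837, -82.477) km/h; airliner velocity = (591.636, -591.636) km/h.
Velocity of helicopter relative to airliner = (-253.837, -82.477) − (591.636, -591.636) = (-845.473, 509.160) km/h.
Magnitude = |(-845.473, 509.160)| = 986.949 km/h.

986.9 km/h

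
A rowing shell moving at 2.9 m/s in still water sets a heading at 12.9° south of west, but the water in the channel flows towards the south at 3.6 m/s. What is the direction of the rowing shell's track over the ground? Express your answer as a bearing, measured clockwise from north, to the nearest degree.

Taking east as x and north as y: velocity relative to the water = (-2.827, -0.647) m/s; the water relative to ground = (0.000, -3.600) m/s.
Velocity relative to ground = (-2.827, -0.647) + (0.000, -3.600) = (-2.827, -4.247) m/s.
Bearing = atan2(-2.83, -4.25) = 213.65° clockwise from north.

214°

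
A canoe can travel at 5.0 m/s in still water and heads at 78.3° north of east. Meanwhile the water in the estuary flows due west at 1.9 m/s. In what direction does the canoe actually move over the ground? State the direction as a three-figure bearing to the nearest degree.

350°

Taking east as x and north as y: velocity relative to the water = (1.014, 4.896) m/s; the water relative to ground = (-1.900, 0.000) m/s.
Velocity relative to ground = (1.014, 4.896) + (-1.900, 0.000) = (-0.886, 4.896) m/s.
Bearing = atan2(-0.89, 4.90) = 349.74° clockwise from north.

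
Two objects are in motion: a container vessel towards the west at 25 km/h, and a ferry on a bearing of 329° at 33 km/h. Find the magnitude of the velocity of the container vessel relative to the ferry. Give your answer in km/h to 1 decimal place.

29.4 km/h

Taking east as x and north as y: container vessel velocity = (-25.000, 0.000) km/h; ferry velocity = (-16.996, 28.287) km/h.
Velocity of container vessel relative to ferry = (-25.000, 0.000) − (-16.996, 28.287) = (-8.004, -28.287) km/h.
Magnitude = |(-8.004, -28.287)| = 29.397 km/h.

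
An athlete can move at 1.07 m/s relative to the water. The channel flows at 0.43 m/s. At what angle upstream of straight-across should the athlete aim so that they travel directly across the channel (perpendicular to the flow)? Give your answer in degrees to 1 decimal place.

23.7°

To cancel the current, the upstream component of the athlete's velocity must equal the flow: 1.07 sin θ = 0.43.
sin θ = 0.43 / 1.07 = 0.4019.
θ = arcsin(0.4019) = 23.695°.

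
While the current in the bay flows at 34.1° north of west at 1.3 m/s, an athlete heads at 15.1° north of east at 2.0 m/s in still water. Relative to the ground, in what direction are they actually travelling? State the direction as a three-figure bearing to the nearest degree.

034°

Taking east as x and north as y: velocity relative to the water = (1.931, 0.521) m/s; the water relative to ground = (-1.076, 0.729) m/s.
Velocity relative to ground = (1.931, 0.521) + (-1.076, 0.729) = (0.854, 1.250) m/s.
Bearing = atan2(0.85, 1.25) = 34.36° clockwise from north.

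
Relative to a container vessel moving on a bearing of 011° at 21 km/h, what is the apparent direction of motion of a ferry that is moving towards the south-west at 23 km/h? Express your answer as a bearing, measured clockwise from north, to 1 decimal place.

208.8°

Taking east as x and north as y: ferry velocity = (-16.263, -16.263) km/h; container vessel velocity = (4.007, 20.614) km/h.
Velocity of ferry relative to container vessel = (-16.263, -16.263) − (4.007, 20.614) = (-20.270, -36.878) km/h.
Bearing = atan2(-20.27, -36.88) = 208.80° clockwise from north.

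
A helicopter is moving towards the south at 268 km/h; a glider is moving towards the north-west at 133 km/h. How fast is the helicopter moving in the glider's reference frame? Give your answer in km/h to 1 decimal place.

374.1 km/h

Taking east as x and north as y: helicopter velocity = (0.000, -268.000) km/h; glider velocity = (-94.045, 94.045) km/h.
Velocity of helicopter relative to glider = (0.000, -268.000) − (-94.045, 94.045) = (94.045, -362.045) km/h.
Magnitude = |(94.045, -362.045)| = 374.060 km/h.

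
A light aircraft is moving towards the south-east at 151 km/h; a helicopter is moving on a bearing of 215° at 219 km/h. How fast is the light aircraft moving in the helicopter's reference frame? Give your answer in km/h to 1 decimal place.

243.5 km/h

Taking east as x and north as y: light aircraft velocity = (106.773, -106.773) km/h; helicopter velocity = (-125.613, -179.394) km/h.
Velocity of light aircraft relative to helicopter = (106.773, -106.773) − (-125.613, -179.394) = (232.386, 72.621) km/h.
Magnitude = |(232.386, 72.621)| = 243.469 km/h.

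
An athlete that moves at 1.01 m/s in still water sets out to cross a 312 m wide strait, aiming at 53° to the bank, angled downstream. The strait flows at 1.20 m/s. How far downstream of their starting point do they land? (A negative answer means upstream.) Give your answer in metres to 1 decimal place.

Perpendicular speed = 0.807 m/s; crossing time = 312 / 0.807 = 386.798 s.
Net downstream speed = 1.808 m/s.
Drift = 1.808 × 386.798 = 699.267 m (downstream).

699.3 m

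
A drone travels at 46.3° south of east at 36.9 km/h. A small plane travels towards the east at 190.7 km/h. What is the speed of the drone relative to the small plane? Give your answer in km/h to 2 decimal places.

Taking east as x and north as y: drone velocity = (25.494, -26.677) km/h; small plane velocity = (190.700, 0.000) km/h.
Velocity of drone relative to small plane = (25.494, -26.677) − (190.700, 0.000) = (-165.206, -26.677) km/h.
Magnitude = |(-165.206, -26.677)| = 167.347 km/h.

167.35 km/h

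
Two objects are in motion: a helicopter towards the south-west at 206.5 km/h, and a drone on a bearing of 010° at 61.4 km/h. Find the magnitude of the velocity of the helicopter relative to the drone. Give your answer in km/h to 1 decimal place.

Taking east as x and north as y: helicopter velocity = (-146.018, -146.018) km/h; drone velocity = (10.662, 60.467) km/h.
Velocity of helicopter relative to drone = (-146.018, -146.018) − (10.662, 60.467) = (-156.680, -206.485) km/h.
Magnitude = |(-156.680, -206.485)| = 259.200 km/h.

259.2 km/h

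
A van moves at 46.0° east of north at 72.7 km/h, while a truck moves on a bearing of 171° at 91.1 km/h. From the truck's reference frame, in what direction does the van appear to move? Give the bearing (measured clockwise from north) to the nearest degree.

Taking east as x and north as y: van velocity = (52.296, 50.502) km/h; truck velocity = (14.251, -89.978) km/h.
Velocity of van relative to truck = (52.296, 50.502) − (14.251, -89.978) = (38.045, 140.480) km/h.
Bearing = atan2(38.04, 140.48) = 15.15° clockwise from north.

015°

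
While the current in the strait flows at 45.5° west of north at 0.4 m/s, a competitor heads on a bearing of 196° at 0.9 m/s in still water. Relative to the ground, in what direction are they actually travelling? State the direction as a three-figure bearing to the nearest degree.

222°

Taking east as x and north as y: velocity relative to the water = (-0.248, -0.865) m/s; the water relative to ground = (-0.285, 0.280) m/s.
Velocity relative to ground = (-0.248, -0.865) + (-0.285, 0.280) = (-0.533, -0.585) m/s.
Bearing = atan2(-0.53, -0.58) = 222.37° clockwise from north.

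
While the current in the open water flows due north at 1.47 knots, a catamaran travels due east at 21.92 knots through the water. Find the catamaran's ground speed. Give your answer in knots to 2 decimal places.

Taking east as x and north as y: velocity relative to the water = (21.920, 0.000) knots; the water relative to ground = (0.000, 1.470) knots.
Velocity relative to ground = (21.920, 0.000) + (0.000, 1.470) = (21.920, 1.470) knots.
Speed = |(21.920, 1.470)| = 21.969 knots.

21.97 knots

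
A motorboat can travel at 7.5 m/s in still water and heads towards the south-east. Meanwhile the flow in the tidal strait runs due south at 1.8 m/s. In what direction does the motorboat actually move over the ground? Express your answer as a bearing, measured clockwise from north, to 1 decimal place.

143.3°

Taking east as x and north as y: velocity relative to the water = (5.303, -5.303) m/s; the water relative to ground = (0.000, -1.800) m/s.
Velocity relative to ground = (5.303, -5.303) + (0.000, -1.800) = (5.303, -7.103) m/s.
Bearing = atan2(5.30, -7.10) = 143.26° clockwise from north.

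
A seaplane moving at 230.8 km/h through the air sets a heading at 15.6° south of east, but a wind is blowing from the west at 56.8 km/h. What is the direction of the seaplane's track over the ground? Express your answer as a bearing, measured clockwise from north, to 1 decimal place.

Taking east as x and north as y: velocity relative to the air = (222.298, -62.067) km/h; the air relative to ground = (56.800, 0.000) km/h.
Velocity relative to ground = (222.298, -62.067) + (56.800, 0.000) = (279.098, -62.067) km/h.
Bearing = atan2(279.10, -62.07) = 102.54° clockwise from north.

102.5°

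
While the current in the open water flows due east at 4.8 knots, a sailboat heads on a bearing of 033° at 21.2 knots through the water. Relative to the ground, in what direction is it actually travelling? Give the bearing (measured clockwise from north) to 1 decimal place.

042.6°

Taking east as x and north as y: velocity relative to the water = (11.546, 17.780) knots; the water relative to ground = (4.800, 0.000) knots.
Velocity relative to ground = (11.546, 17.780) + (4.800, 0.000) = (16.346, 17.780) knots.
Bearing = atan2(16.35, 17.78) = 42.59° clockwise from north.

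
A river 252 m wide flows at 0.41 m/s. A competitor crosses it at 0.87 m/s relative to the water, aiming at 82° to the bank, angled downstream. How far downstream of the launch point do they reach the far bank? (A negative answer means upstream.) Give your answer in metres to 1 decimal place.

Perpendicular speed = 0.862 m/s; crossing time = 252 / 0.862 = 292.502 s.
Net downstream speed = 0.531 m/s.
Drift = 0.531 × 292.502 = 155.342 m (downstream).

155.3 m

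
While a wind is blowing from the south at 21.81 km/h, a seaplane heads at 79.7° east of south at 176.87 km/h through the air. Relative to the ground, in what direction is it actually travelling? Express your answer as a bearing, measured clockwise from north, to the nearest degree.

093°

Taking east as x and north as y: velocity relative to the air = (174.020, -31.625) km/h; the air relative to ground = (0.000, 21.810) km/h.
Velocity relative to ground = (174.020, -31.625) + (0.000, 21.810) = (174.020, -9.815) km/h.
Bearing = atan2(174.02, -9.81) = 93.23° clockwise from north.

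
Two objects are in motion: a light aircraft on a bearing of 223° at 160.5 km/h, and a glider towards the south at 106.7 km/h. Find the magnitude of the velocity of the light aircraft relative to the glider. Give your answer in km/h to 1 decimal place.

110.0 km/h

Taking east as x and north as y: light aircraft velocity = (-109.461, -117.382) km/h; glider velocity = (0.000, -106.700) km/h.
Velocity of light aircraft relative to glider = (-109.461, -117.382) − (0.000, -106.700) = (-109.461, -10.682) km/h.
Magnitude = |(-109.461, -10.682)| = 109.981 km/h.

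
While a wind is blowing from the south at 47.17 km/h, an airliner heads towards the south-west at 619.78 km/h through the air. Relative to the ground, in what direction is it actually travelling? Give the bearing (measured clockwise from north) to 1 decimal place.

Taking east as x and north as y: velocity relative to the air = (-438.251, -438.251) km/h; the air relative to ground = (0.000, 47.170) km/h.
Velocity relative to ground = (-438.251, -438.251) + (0.000, 47.170) = (-438.251, -391.081) km/h.
Bearing = atan2(-438.25, -391.08) = 228.26° clockwise from north.

228.3°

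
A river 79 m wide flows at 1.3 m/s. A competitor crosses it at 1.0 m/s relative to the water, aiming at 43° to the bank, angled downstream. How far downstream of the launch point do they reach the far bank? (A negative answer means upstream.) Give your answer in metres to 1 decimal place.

235.3 m

Perpendicular speed = 0.682 m/s; crossing time = 79 / 0.682 = 115.836 s.
Net downstream speed = 2.031 m/s.
Drift = 2.031 × 115.836 = 235.304 m (downstream).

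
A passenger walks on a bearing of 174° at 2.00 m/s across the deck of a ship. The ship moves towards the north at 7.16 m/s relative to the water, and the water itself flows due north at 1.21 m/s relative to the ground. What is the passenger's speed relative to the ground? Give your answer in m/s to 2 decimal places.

6.38 m/s

In east/north components (m/s): passenger relative to ship = (0.209, -1.989); ship relative to water = (0.000, 7.160); water relative to ground = (0.000, 1.210).
Sum = (0.209, 6.381) m/s.
Speed = |(0.209, 6.381)| = 6.384 m/s.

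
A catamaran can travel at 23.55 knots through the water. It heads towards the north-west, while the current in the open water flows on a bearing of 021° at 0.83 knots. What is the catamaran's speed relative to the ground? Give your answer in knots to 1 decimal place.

Taking east as x and north as y: velocity relative to the water = (-16.652, 16.652) knots; the water relative to ground = (0.297, 0.775) knots.
Velocity relative to ground = (-16.652, 16.652) + (0.297, 0.775) = (-16.355, 17.427) knots.
Speed = |(-16.355, 17.427)| = 23.900 knots.

23.9 knots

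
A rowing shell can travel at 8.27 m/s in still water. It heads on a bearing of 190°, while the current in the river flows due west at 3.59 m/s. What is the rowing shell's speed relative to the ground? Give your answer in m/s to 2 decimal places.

9.57 m/s

Taking east as x and north as y: velocity relative to the water = (-1.436, -8.144) m/s; the water relative to ground = (-3.590, 0.000) m/s.
Velocity relative to ground = (-1.436, -8.144) + (-3.590, 0.000) = (-5.026, -8.144) m/s.
Speed = |(-5.026, -8.144)| = 9.570 m/s.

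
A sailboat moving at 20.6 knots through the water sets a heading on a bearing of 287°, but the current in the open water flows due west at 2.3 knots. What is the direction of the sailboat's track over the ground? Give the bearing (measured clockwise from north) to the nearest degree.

285°

Taking east as x and north as y: velocity relative to the water = (-19.700, 6.023) knots; the water relative to ground = (-2.300, 0.000) knots.
Velocity relative to ground = (-19.700, 6.023) + (-2.300, 0.000) = (-22.000, 6.023) knots.
Bearing = atan2(-22.00, 6.02) = 285.31° clockwise from north.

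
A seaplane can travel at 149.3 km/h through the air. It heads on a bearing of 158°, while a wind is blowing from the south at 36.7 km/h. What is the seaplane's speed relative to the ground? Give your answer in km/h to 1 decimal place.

Taking east as x and north as y: velocity relative to the air = (55.929, -138.429) km/h; the air relative to ground = (0.000, 36.700) km/h.
Velocity relative to ground = (55.929, -138.429) + (0.000, 36.700) = (55.929, -101.729) km/h.
Speed = |(55.929, -101.729)| = 116.089 km/h.

116.1 km/h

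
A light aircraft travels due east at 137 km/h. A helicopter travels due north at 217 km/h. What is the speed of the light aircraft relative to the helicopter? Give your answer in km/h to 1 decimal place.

Taking east as x and north as y: light aircraft velocity = (137.000, 0.000) km/h; helicopter velocity = (0.000, 217.000) km/h.
Velocity of light aircraft relative to helicopter = (137.000, 0.000) − (0.000, 217.000) = (137.000, -217.000) km/h.
Magnitude = |(137.000, -217.000)| = 256.628 km/h.

256.6 km/h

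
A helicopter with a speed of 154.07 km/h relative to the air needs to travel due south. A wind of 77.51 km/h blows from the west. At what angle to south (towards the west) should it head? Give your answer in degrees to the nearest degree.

The wind pushes perpendicular to the desired track; the heading must have a component into the wind equal to 77.51 km/h: 154.07 sin θ = 77.51.
sin θ = 0.5031, so θ = 30.204°.

30°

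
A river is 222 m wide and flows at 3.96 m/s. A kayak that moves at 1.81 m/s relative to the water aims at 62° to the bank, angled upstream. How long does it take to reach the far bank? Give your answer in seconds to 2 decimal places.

The component of the kayak's velocity perpendicular to the bank is 1.81 × sin 62° = 1.598 m/s.
The flow acts along the bank and has no component across it.
Time = 222 / 1.598 = 138.912 s.

138.91 s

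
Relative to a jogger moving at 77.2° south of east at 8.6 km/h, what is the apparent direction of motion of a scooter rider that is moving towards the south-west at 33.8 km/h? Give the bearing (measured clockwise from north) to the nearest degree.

239°

Taking east as x and north as y: scooter rider velocity = (-23.900, -23.900) km/h; jogger velocity = (1.905, -8.386) km/h.
Velocity of scooter rider relative to jogger = (-23.900, -23.900) − (1.905, -8.386) = (-25.806, -15.514) km/h.
Bearing = atan2(-25.81, -15.51) = 238.99° clockwise from north.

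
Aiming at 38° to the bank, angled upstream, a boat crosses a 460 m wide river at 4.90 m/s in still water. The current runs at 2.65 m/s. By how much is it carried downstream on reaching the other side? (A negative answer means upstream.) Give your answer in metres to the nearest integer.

-185 m

Perpendicular speed = 3.017 m/s; crossing time = 460 / 3.017 = 152.482 s.
Net downstream speed = -1.211 m/s.
Drift = -1.211 × 152.482 = -184.695 m (upstream).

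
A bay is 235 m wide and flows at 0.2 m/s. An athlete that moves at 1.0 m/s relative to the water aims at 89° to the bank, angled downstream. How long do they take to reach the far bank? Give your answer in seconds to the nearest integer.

235 s

The component of the athlete's velocity perpendicular to the bank is 1.0 × sin 89° = 1.000 m/s.
The current is parallel to the bank, so it does not affect the crossing time.
Time = 235 / 1.000 = 235.036 s.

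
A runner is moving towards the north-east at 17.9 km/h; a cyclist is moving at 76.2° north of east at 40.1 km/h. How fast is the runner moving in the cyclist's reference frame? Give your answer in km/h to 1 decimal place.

26.5 km/h

Taking east as x and north as y: runner velocity = (12.657, 12.657) km/h; cyclist velocity = (9.565, 38.942) km/h.
Velocity of runner relative to cyclist = (12.657, 12.657) − (9.565, 38.942) = (3.092, -26.285) km/h.
Magnitude = |(3.092, -26.285)| = 26.467 km/h.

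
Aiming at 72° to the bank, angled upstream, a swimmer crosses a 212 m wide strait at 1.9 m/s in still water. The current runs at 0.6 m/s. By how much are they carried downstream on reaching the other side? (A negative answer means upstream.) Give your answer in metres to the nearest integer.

Perpendicular speed = 1.807 m/s; crossing time = 212 / 1.807 = 117.321 s.
Net downstream speed = 0.013 m/s.
Drift = 0.013 × 117.321 = 1.510 m (downstream).

2 m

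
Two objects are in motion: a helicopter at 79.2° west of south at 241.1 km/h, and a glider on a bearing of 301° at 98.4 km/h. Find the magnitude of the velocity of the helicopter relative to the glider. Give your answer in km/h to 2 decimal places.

180.11 km/h

Taking east as x and north as y: helicopter velocity = (-236.829, -45.178) km/h; glider velocity = (-84.345, 50.680) km/h.
Velocity of helicopter relative to glider = (-236.829, -45.178) − (-84.345, 50.680) = (-152.484, -95.857) km/h.
Magnitude = |(-152.484, -95.857)| = 180.111 km/h.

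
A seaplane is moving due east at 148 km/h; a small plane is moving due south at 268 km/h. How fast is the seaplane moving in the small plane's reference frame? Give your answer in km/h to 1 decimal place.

306.2 km/h

Taking east as x and north as y: seaplane velocity = (148.000, 0.000) km/h; small plane velocity = (0.000, -268.000) km/h.
Velocity of seaplane relative to small plane = (148.000, 0.000) − (0.000, -268.000) = (148.000, 268.000) km/h.
Magnitude = |(148.000, 268.000)| = 306.150 km/h.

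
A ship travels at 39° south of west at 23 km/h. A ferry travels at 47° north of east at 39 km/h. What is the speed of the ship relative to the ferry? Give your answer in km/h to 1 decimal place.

Taking east as x and north as y: ship velocity = (-17.874, -14.474) km/h; ferry velocity = (26.598, 28.523) km/h.
Velocity of ship relative to ferry = (-17.874, -14.474) − (26.598, 28.523) = (-44.472, -42.997) km/h.
Magnitude = |(-44.472, -42.997)| = 61.859 km/h.

61.9 km/h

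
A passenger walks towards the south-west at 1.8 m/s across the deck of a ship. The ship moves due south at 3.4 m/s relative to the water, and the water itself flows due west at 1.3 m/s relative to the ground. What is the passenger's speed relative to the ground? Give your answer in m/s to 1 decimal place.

In east/north components (m/s): passenger relative to ship = (-1.273, -1.273); ship relative to water = (0.000, -3.400); water relative to ground = (-1.300, 0.000).
Sum = (-2.573, -4.673) m/s.
Speed = |(-2.573, -4.673)| = 5.334 m/s.

5.3 m/s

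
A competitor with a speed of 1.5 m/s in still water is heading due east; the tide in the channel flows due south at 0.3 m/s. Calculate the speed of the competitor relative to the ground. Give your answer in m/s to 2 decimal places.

1.53 m/s

Taking east as x and north as y: velocity relative to the water = (1.500, 0.000) m/s; the water relative to ground = (0.000, -0.300) m/s.
Velocity relative to ground = (1.500, 0.000) + (0.000, -0.300) = (1.500, -0.300) m/s.
Speed = |(1.500, -0.300)| = 1.530 m/s.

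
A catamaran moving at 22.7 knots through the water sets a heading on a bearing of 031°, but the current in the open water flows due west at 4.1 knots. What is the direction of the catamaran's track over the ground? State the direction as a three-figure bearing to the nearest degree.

Taking east as x and north as y: velocity relative to the water = (11.691, 19.458) knots; the water relative to ground = (-4.100, 0.000) knots.
Velocity relative to ground = (11.691, 19.458) + (-4.100, 0.000) = (7.591, 19.458) knots.
Bearing = atan2(7.59, 19.46) = 21.31° clockwise from north.

021°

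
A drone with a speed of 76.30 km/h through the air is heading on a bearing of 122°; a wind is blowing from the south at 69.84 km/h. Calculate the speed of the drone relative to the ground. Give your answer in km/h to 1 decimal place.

71.1 km/h

Taking east as x and north as y: velocity relative to the air = (64.706, -40.433) km/h; the air relative to ground = (0.000, 69.840) km/h.
Velocity relative to ground = (64.706, -40.433) + (0.000, 69.840) = (64.706, 29.407) km/h.
Speed = |(64.706, 29.407)| = 71.075 km/h.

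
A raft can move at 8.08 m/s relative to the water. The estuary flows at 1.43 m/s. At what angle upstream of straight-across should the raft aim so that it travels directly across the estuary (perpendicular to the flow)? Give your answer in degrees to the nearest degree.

To cancel the current, the upstream component of the raft's velocity must equal the flow: 8.08 sin θ = 1.43.
sin θ = 1.43 / 8.08 = 0.1770.
θ = arcsin(0.1770) = 10.194°.

10°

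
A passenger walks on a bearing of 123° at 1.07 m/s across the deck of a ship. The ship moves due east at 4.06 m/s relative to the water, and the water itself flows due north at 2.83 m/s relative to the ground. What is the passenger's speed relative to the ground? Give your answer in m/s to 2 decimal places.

In east/north components (m/s): passenger relative to ship = (0.897, -0.583); ship relative to water = (4.060, 0.000); water relative to ground = (0.000, 2.830).
Sum = (4.957, 2.247) m/s.
Speed = |(4.957, 2.247)| = 5.443 m/s.

5.44 m/s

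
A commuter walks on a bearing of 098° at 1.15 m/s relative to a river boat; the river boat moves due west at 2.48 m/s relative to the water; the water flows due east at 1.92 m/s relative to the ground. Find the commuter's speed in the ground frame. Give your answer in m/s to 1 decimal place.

0.6 m/s

In east/north components (m/s): commuter relative to river boat = (1.139, -0.160); river boat relative to water = (-2.480, 0.000); water relative to ground = (1.920, 0.000).
Sum = (0.579, -0.160) m/s.
Speed = |(0.579, -0.160)| = 0.601 m/s.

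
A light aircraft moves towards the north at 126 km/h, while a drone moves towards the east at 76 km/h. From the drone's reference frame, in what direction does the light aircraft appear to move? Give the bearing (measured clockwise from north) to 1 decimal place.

328.9°

Taking east as x and north as y: light aircraft velocity = (0.000, 126.000) km/h; drone velocity = (76.000, 0.000) km/h.
Velocity of light aircraft relative to drone = (0.000, 126.000) − (76.000, 0.000) = (-76.000, 126.000) km/h.
Bearing = atan2(-76.00, 126.00) = 328.90° clockwise from north.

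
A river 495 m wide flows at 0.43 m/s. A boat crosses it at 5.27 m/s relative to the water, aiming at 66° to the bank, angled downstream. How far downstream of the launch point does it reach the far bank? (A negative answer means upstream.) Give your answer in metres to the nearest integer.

265 m

Perpendicular speed = 4.814 m/s; crossing time = 495 / 4.814 = 102.817 s.
Net downstream speed = 2.574 m/s.
Drift = 2.574 × 102.817 = 264.599 m (downstream).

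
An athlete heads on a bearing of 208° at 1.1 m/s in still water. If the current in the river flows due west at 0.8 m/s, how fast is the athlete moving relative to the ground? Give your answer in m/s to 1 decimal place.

Taking east as x and north as y: velocity relative to the water = (-0.516, -0.971) m/s; the water relative to ground = (-0.800, 0.000) m/s.
Velocity relative to ground = (-0.516, -0.971) + (-0.800, 0.000) = (-1.316, -0.971) m/s.
Speed = |(-1.316, -0.971)| = 1.636 m/s.

1.6 m/s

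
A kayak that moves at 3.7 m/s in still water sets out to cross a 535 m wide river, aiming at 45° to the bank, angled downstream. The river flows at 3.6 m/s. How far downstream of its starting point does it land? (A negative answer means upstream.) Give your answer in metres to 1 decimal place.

1271.2 m

Perpendicular speed = 2.616 m/s; crossing time = 535 / 2.616 = 204.488 s.
Net downstream speed = 6.216 m/s.
Drift = 6.216 × 204.488 = 1271.155 m (downstream).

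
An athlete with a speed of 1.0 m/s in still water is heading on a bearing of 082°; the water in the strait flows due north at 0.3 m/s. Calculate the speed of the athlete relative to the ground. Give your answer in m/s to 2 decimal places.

Taking east as x and north as y: velocity relative to the water = (0.990, 0.139) m/s; the water relative to ground = (0.000, 0.300) m/s.
Velocity relative to ground = (0.990, 0.139) + (0.000, 0.300) = (0.990, 0.439) m/s.
Speed = |(0.990, 0.439)| = 1.083 m/s.

1.08 m/s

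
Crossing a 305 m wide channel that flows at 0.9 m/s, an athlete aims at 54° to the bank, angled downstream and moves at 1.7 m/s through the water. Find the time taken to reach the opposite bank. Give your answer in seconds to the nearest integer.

The component of the athlete's velocity perpendicular to the bank is 1.7 × sin 54° = 1.375 m/s.
The flow acts along the bank and has no component across it.
Time = 305 / 1.375 = 221.765 s.

222 s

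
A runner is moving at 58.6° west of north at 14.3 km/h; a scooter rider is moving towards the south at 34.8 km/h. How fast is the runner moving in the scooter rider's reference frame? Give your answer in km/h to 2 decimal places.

43.98 km/h

Taking east as x and north as y: runner velocity = (-12.206, 7.450) km/h; scooter rider velocity = (0.000, -34.800) km/h.
Velocity of runner relative to scooter rider = (-12.206, 7.450) − (0.000, -34.800) = (-12.206, 42.250) km/h.
Magnitude = |(-12.206, 42.250)| = 43.978 km/h.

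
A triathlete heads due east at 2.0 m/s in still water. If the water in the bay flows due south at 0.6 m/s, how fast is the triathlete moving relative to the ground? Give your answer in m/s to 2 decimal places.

2.09 m/s

Taking east as x and north as y: velocity relative to the water = (2.000, 0.000) m/s; the water relative to ground = (0.000, -0.600) m/s.
Velocity relative to ground = (2.000, 0.000) + (0.000, -0.600) = (2.000, -0.600) m/s.
Speed = |(2.000, -0.600)| = 2.088 m/s.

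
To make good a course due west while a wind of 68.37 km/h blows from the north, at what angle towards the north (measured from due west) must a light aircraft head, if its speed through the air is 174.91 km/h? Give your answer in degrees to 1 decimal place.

23.0°

The wind pushes perpendicular to the desired track; the heading must have a component into the wind equal to 68.37 km/h: 174.91 sin θ = 68.37.
sin θ = 0.3909, so θ = 23.010°.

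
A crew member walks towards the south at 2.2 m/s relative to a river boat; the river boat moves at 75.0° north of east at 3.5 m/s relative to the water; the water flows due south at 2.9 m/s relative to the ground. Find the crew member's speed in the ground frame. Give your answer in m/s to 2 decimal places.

1.94 m/s

In east/north components (m/s): crew member relative to river boat = (0.000, -2.200); river boat relative to water = (0.906, 3.381); water relative to ground = (0.000, -2.900).
Sum = (0.906, -1.719) m/s.
Speed = |(0.906, -1.719)| = 1.943 m/s.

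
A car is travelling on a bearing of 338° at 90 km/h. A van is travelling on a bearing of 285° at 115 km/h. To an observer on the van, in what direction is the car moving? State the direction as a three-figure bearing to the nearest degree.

055°

Taking east as x and north as y: car velocity = (-33.715, 83.447) km/h; van velocity = (-111.081, 29.764) km/h.
Velocity of car relative to van = (-33.715, 83.447) − (-111.081, 29.764) = (77.367, 53.682) km/h.
Bearing = atan2(77.37, 53.68) = 55.24° clockwise from north.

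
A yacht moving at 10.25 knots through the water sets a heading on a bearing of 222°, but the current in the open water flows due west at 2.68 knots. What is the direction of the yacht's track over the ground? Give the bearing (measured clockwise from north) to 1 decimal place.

Taking east as x and north as y: velocity relative to the water = (-6.859, -7.617) knots; the water relative to ground = (-2.680, 0.000) knots.
Velocity relative to ground = (-6.859, -7.617) + (-2.680, 0.000) = (-9.539, -7.617) knots.
Bearing = atan2(-9.54, -7.62) = 231.39° clockwise from north.

231.4°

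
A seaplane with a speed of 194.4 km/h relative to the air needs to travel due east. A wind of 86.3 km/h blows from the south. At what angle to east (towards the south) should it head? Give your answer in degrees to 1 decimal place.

26.4°

The wind pushes perpendicular to the desired track; the heading must have a component into the wind equal to 86.3 km/h: 194.4 sin θ = 86.3.
sin θ = 0.4439, so θ = 26.355°.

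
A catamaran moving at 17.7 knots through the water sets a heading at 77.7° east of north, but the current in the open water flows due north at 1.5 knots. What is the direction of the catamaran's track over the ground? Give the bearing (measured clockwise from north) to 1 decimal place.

Taking east as x and north as y: velocity relative to the water = (17.294, 3.771) knots; the water relative to ground = (0.000, 1.500) knots.
Velocity relative to ground = (17.294, 3.771) + (0.000, 1.500) = (17.294, 5.271) knots.
Bearing = atan2(17.29, 5.27) = 73.05° clockwise from north.

073.1°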